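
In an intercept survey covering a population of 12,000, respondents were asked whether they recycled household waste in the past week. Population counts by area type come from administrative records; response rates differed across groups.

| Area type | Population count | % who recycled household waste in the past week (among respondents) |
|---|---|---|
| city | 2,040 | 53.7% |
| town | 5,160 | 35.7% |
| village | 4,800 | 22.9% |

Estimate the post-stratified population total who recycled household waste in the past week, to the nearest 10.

4,040

Each cell contributes its population count × the respondent rate:
  city: 2,040 × 53.7% = 1095.48
  town: 5,160 × 35.7% = 1842.12
  village: 4,800 × 22.9% = 1099.2
Estimated total = 4036.8 → 4,040.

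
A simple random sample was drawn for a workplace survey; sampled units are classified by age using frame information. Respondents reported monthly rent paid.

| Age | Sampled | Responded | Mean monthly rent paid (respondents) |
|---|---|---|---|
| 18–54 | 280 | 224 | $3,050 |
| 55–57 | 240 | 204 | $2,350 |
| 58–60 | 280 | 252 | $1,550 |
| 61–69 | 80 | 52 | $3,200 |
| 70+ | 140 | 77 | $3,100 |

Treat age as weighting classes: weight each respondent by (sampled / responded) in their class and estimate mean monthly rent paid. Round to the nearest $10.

Class response rates: 18–54 224/280 = 80%, 55–57 204/240 = 85%, 58–60 252/280 = 90%, 61–69 52/80 = 65%, 70+ 77/140 = 55%.
Weighting each respondent by the inverse class response rate inflates each class back to its sampled size, so the class weight is n_sampled:
  18–54: 280 × 3050 = 854,000
  55–57: 240 × 2350 = 564,000
  58–60: 280 × 1550 = 434,000
  61–69: 80 × 3200 = 256,000
  70+: 140 × 3100 = 434,000
Adjusted estimate = 2,542,000 / 1,020 = 2492.16 → $2,490.

$2,490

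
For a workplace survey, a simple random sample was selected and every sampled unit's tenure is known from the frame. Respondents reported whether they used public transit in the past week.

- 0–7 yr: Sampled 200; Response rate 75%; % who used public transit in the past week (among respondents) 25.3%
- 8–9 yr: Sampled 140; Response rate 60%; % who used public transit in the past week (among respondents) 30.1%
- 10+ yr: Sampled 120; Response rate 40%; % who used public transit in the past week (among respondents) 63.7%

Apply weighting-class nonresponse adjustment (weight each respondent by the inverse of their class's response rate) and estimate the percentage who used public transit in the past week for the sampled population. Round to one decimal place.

36.8%

Inverse-response-rate weighting restores each class to its sampled count, so class totals weight by n_sampled:
  0–7 yr: 200 × 25.3 = 5060
  8–9 yr: 140 × 30.1 = 4214
  10+ yr: 120 × 63.7 = 7644
Adjusted estimate = 16,918 / 460 = 36.7783 → 36.8%.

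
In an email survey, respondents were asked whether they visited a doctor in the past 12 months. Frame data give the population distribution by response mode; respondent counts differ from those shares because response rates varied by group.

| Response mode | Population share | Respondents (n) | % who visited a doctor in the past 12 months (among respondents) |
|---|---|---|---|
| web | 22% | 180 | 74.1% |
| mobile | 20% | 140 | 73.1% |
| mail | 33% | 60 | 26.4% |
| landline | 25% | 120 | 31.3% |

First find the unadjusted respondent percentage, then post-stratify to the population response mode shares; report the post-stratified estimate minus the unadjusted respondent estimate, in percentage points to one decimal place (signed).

-10.4 percentage points

Without adjustment, the pooled respondent share is:
  (180/500)×74.1 + (140/500)×73.1 + (60/500)×26.4 + (120/500)×31.3 = 57.824%
Reweighting by population response mode shares:
  0.22×74.1 + 0.2×73.1 + 0.33×26.4 + 0.25×31.3 = 47.459%
Difference = 47.459 − 57.824 = -10.365 pp.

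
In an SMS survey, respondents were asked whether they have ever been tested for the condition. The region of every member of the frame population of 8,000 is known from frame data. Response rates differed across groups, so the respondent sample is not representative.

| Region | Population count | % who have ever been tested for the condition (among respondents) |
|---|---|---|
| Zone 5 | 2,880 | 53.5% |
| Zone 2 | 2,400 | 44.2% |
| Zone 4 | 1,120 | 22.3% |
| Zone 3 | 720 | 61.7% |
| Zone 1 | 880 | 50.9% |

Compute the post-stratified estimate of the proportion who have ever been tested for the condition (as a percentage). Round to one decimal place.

46.8%

Each cell contributes population-share × respondent value:
  Zone 5: (2,880/8,000) × 53.5 = 19.26
  Zone 2: (2,400/8,000) × 44.2 = 13.26
  Zone 4: (1,120/8,000) × 22.3 = 3.122
  Zone 3: (720/8,000) × 61.7 = 5.553
  Zone 1: (880/8,000) × 50.9 = 5.599
Post-stratified estimate = 46.794 → 46.8%.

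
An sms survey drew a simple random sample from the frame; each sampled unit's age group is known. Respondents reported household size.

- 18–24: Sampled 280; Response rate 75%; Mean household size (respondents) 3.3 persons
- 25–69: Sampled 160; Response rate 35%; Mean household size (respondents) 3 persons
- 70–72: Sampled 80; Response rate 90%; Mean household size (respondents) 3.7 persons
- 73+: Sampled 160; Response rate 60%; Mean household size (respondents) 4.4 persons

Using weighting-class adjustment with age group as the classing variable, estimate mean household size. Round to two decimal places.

Weighting each respondent by the inverse class response rate inflates each class back to its sampled size, so the class weight is n_sampled:
  18–24: 280 × 3.3 = 924
  25–69: 160 × 3 = 480
  70–72: 80 × 3.7 = 296
  73+: 160 × 4.4 = 704
Adjusted estimate = 2404 / 680 = 3.53529 → 3.54.

3.54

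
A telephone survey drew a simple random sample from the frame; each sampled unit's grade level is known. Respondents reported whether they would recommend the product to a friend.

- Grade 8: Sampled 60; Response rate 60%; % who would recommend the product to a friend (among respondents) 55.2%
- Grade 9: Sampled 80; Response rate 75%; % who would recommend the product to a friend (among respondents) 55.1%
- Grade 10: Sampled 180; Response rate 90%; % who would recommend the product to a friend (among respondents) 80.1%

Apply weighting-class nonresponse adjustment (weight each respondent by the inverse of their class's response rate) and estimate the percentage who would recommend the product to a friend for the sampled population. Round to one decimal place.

69.2%

With weight = n_sampled/n_responded per class, the weighted class total is n_sampled:
  Grade 8: 60 × 55.2 = 3312
  Grade 9: 80 × 55.1 = 4408
  Grade 10: 180 × 80.1 = 14418
Adjusted estimate = 22,138 / 320 = 69.1813 → 69.2%.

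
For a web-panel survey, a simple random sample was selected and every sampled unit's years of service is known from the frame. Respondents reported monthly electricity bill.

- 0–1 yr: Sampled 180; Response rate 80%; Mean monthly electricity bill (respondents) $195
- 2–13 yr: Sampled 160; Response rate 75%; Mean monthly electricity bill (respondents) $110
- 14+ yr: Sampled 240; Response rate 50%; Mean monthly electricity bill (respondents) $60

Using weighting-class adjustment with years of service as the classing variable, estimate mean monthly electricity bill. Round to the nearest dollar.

$116

Inverse-response-rate weighting restores each class to its sampled count, so class totals weight by n_sampled:
  0–1 yr: 180 × 195 = 35,100
  2–13 yr: 160 × 110 = 17,600
  14+ yr: 240 × 60 = 14,400
Adjusted estimate = 67,100 / 580 = 115.69 → $116.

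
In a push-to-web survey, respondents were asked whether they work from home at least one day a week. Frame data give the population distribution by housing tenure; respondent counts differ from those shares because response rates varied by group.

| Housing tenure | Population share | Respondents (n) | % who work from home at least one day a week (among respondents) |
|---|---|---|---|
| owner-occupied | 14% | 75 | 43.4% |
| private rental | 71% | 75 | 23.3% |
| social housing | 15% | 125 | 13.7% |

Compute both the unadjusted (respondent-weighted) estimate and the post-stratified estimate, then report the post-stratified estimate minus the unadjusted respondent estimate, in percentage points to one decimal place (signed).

Unadjusted (pooled respondent) estimate weights by respondent counts:
  (75/275)×43.4 + (75/275)×23.3 + (125/275)×13.7 = 24.4182%
Post-stratified estimate weights by population shares:
  0.14×43.4 + 0.71×23.3 + 0.15×13.7 = 24.674%
Difference = 24.674 − 24.4182 = 0.2558 pp.

+0.3 percentage points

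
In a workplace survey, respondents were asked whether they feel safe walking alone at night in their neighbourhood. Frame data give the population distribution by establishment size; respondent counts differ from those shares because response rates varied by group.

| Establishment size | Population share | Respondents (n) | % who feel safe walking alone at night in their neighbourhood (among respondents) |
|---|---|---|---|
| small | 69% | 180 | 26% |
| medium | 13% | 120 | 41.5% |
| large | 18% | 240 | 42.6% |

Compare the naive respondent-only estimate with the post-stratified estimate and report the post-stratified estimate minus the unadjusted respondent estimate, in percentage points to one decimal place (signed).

Without adjustment, the pooled respondent share is:
  (180/540)×26 + (120/540)×41.5 + (240/540)×42.6 = 36.8222%
Post-stratifying to population shares instead:
  0.69×26 + 0.13×41.5 + 0.18×42.6 = 31.003%
Difference = 31.003 − 36.8222 = -5.8192 pp.

-5.8 percentage points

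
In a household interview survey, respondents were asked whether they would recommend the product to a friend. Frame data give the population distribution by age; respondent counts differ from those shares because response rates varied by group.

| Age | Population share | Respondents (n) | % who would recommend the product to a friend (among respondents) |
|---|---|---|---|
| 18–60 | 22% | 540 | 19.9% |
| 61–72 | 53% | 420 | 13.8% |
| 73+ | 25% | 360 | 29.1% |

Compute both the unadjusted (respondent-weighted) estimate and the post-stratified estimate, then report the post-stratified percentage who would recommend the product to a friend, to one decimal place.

Unadjusted (pooled respondent) estimate weights by respondent counts:
  (540/1320)×19.9 + (420/1320)×13.8 + (360/1320)×29.1 = 20.4682%
Reweighting by population age shares:
  0.22×19.9 + 0.53×13.8 + 0.25×29.1 = 18.967%

19.0%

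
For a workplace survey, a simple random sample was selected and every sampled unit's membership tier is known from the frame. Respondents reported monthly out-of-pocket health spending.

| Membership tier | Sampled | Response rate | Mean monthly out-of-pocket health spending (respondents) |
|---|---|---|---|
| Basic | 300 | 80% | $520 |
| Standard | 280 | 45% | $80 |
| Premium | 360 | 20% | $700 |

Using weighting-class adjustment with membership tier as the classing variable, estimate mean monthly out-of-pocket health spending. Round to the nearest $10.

$460

Weighting each respondent by the inverse class response rate inflates each class back to its sampled size, so the class weight is n_sampled:
  Basic: 300 × 520 = 156,000
  Standard: 280 × 80 = 22,400
  Premium: 360 × 700 = 252,000
Adjusted estimate = 430,400 / 940 = 457.872 → $460.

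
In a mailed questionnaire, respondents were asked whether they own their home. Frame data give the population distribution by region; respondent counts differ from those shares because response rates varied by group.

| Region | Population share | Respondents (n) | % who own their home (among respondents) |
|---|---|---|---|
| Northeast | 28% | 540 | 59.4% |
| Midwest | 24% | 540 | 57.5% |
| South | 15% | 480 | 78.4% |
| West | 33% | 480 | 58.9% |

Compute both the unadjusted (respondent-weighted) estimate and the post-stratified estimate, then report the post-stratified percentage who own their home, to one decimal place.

Naive respondent-only estimate (weights = respondent counts):
  (540/2040)×59.4 + (540/2040)×57.5 + (480/2040)×78.4 + (480/2040)×58.9 = 63.25%
Post-stratified estimate weights by population shares:
  0.28×59.4 + 0.24×57.5 + 0.15×78.4 + 0.33×58.9 = 61.629%

61.6%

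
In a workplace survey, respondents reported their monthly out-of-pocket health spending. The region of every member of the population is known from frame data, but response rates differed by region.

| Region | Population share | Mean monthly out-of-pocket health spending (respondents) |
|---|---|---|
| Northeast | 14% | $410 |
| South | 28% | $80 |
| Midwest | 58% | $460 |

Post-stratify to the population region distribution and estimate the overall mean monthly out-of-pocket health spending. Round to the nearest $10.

$350

Each cell contributes population-share × respondent value:
  Northeast: 0.14 × 410 = 57.4
  South: 0.28 × 80 = 22.4
  Midwest: 0.58 × 460 = 266.8
Post-stratified estimate = 346.6 → $350.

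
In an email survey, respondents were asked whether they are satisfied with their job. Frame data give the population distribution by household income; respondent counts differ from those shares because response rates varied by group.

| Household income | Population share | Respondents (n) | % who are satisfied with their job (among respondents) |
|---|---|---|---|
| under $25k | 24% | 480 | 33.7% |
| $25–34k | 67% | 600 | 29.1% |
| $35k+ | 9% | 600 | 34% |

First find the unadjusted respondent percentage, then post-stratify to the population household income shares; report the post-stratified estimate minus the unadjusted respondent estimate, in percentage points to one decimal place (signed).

Without adjustment, the pooled respondent share is:
  (480/1680)×33.7 + (600/1680)×29.1 + (600/1680)×34 = 32.1643%
Post-stratified estimate weights by population shares:
  0.24×33.7 + 0.67×29.1 + 0.09×34 = 30.645%
Difference = 30.645 − 32.1643 = -1.5193 pp.

-1.5 percentage points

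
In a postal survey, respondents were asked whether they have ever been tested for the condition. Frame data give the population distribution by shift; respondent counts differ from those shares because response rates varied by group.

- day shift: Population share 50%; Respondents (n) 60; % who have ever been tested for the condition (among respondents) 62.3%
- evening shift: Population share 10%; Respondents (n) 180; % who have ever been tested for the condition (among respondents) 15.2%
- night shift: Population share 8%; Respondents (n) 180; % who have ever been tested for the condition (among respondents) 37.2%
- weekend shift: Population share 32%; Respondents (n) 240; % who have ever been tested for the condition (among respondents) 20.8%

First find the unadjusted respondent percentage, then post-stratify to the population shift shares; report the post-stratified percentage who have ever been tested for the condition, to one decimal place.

42.3%

Unadjusted (pooled respondent) estimate weights by respondent counts:
  (60/660)×62.3 + (180/660)×15.2 + (180/660)×37.2 + (240/660)×20.8 = 27.5182%
Post-stratified estimate weights by population shares:
  0.5×62.3 + 0.1×15.2 + 0.08×37.2 + 0.32×20.8 = 42.302%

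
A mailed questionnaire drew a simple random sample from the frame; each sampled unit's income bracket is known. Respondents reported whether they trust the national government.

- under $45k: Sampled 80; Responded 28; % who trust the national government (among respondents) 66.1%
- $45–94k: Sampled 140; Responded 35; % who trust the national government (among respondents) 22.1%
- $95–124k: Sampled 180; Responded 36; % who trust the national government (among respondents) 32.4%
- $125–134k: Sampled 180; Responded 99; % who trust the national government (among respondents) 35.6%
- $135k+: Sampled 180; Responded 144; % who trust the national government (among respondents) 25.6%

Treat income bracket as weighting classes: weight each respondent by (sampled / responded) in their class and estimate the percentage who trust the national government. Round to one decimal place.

Response rates by class: under $45k 28/80 = 35%, $45–94k 35/140 = 25%, $95–124k 36/180 = 20%, $125–134k 99/180 = 55%, $135k+ 144/180 = 80%.
Each respondent's weight = sampled/responded in their class; summing within a class gives n_sampled, so:
  under $45k: 80 × 66.1 = 5288
  $45–94k: 140 × 22.1 = 3094
  $95–124k: 180 × 32.4 = 5832
  $125–134k: 180 × 35.6 = 6408
  $135k+: 180 × 25.6 = 4608
Adjusted estimate = 25,230 / 760 = 33.1974 → 33.2%.

33.2%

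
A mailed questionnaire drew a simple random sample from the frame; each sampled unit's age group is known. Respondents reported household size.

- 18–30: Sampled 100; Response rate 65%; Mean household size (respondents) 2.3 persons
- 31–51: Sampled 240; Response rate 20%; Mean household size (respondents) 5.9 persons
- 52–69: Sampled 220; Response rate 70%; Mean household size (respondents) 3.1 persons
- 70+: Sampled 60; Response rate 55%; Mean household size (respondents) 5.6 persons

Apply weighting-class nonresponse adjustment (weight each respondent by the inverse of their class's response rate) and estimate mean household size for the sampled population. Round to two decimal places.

Weighting each respondent by the inverse class response rate inflates each class back to its sampled size, so the class weight is n_sampled:
  18–30: 100 × 2.3 = 230
  31–51: 240 × 5.9 = 1416
  52–69: 220 × 3.1 = 682
  70+: 60 × 5.6 = 336
Adjusted estimate = 2664 / 620 = 4.29677 → 4.30.

4.30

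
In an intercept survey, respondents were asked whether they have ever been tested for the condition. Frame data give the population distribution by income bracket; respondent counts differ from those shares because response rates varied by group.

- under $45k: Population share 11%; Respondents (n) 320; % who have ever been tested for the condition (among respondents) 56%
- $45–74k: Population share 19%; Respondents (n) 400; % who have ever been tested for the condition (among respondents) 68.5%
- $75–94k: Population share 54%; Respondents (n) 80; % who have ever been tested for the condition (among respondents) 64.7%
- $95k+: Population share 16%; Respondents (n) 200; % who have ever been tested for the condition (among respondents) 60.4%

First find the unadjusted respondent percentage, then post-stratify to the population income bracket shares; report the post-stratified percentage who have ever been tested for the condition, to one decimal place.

63.8%

Unadjusted (pooled respondent) estimate weights by respondent counts:
  (320/1000)×56 + (400/1000)×68.5 + (80/1000)×64.7 + (200/1000)×60.4 = 62.576%
Reweighting by population income bracket shares:
  0.11×56 + 0.19×68.5 + 0.54×64.7 + 0.16×60.4 = 63.777%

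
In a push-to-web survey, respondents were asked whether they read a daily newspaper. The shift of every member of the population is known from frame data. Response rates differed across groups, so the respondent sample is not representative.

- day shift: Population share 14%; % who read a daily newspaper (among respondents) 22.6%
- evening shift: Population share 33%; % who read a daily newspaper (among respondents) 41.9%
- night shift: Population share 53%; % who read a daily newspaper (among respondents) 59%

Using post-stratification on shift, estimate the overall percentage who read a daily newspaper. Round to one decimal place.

Post-stratification weights by population share, not respondent share:
  day shift: 0.14 × 22.6 = 3.164
  evening shift: 0.33 × 41.9 = 13.827
  night shift: 0.53 × 59 = 31.27
Post-stratified estimate = 48.261 → 48.3%.

48.3%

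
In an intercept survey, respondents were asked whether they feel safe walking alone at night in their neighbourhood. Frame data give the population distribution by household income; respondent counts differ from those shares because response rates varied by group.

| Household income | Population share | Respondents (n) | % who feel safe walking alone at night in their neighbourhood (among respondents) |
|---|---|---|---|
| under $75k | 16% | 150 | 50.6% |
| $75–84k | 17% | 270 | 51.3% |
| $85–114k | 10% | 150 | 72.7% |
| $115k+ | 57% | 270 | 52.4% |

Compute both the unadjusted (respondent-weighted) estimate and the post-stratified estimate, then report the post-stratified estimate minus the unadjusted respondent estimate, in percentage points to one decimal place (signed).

-1.4 percentage points

Unadjusted (pooled respondent) estimate weights by respondent counts:
  (150/840)×50.6 + (270/840)×51.3 + (150/840)×72.7 + (270/840)×52.4 = 55.35%
Post-stratified estimate weights by population shares:
  0.16×50.6 + 0.17×51.3 + 0.1×72.7 + 0.57×52.4 = 53.955%
Difference = 53.955 − 55.35 = -1.395 pp.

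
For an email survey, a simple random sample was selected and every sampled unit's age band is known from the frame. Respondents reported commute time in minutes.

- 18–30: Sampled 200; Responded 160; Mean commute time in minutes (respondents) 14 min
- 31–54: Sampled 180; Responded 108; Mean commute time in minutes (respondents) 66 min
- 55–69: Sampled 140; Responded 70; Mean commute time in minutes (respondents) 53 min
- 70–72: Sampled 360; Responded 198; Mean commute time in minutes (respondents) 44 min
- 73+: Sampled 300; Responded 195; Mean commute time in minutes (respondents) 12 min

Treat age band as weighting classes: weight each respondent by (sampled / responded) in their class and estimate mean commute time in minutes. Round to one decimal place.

Class response rates: 18–30 160/200 = 80%, 31–54 108/180 = 60%, 55–69 70/140 = 50%, 70–72 198/360 = 55%, 73+ 195/300 = 65%.
With weight = n_sampled/n_responded per class, the weighted class total is n_sampled:
  18–30: 200 × 14 = 2800
  31–54: 180 × 66 = 11,880
  55–69: 140 × 53 = 7420
  70–72: 360 × 44 = 15,840
  73+: 300 × 12 = 3600
Adjusted estimate = 41,540 / 1,180 = 35.2034 → 35.2.

35.2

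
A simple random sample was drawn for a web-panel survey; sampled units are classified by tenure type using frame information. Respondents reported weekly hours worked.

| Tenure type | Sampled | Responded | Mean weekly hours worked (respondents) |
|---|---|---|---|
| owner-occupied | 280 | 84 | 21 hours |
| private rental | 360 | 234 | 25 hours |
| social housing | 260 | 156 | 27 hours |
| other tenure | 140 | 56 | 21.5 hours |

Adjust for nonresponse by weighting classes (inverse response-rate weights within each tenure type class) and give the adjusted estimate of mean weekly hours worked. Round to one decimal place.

Class response rates: owner-occupied 84/280 = 30%, private rental 234/360 = 65%, social housing 156/260 = 60%, other tenure 56/140 = 40%.
Inverse-response-rate weighting restores each class to its sampled count, so class totals weight by n_sampled:
  owner-occupied: 280 × 21 = 5880
  private rental: 360 × 25 = 9000
  social housing: 260 × 27 = 7020
  other tenure: 140 × 21.5 = 3010
Adjusted estimate = 24,910 / 1,040 = 23.9519 → 24.0.

24.0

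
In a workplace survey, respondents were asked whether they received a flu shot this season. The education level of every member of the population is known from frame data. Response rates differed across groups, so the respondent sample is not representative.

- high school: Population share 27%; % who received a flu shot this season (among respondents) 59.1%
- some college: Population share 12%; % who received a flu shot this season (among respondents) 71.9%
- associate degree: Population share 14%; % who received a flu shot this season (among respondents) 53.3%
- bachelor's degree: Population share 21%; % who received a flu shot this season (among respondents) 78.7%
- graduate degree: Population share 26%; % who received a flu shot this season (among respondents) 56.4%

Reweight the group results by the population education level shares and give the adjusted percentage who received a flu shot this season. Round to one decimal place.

63.2%

Weight each group's respondent value by its population share:
  high school: 0.27 × 59.1 = 15.957
  some college: 0.12 × 71.9 = 8.628
  associate degree: 0.14 × 53.3 = 7.462
  bachelor's degree: 0.21 × 78.7 = 16.527
  graduate degree: 0.26 × 56.4 = 14.664
Post-stratified estimate = 63.238 → 63.2%.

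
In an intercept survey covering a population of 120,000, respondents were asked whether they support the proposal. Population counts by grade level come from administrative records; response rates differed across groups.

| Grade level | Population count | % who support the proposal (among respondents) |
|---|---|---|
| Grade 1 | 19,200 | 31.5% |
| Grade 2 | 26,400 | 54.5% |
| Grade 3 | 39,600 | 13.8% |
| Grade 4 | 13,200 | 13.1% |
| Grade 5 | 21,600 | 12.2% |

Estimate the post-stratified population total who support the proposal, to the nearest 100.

30,300

Estimated count per cell = population count × respondent percentage:
  Grade 1: 19,200 × 31.5% = 6048
  Grade 2: 26,400 × 54.5% = 14,388
  Grade 3: 39,600 × 13.8% = 5464.8
  Grade 4: 13,200 × 13.1% = 1729.2
  Grade 5: 21,600 × 12.2% = 2635.2
Estimated total = 30265.2 → 30,300.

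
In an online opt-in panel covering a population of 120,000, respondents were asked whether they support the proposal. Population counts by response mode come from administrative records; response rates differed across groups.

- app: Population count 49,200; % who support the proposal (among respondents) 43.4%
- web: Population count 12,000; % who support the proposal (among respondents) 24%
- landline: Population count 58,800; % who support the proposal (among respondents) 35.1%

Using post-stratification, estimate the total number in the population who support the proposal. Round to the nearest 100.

Apply each group's respondent rate to its population count:
  app: 49,200 × 43.4% = 21352.8
  web: 12,000 × 24% = 2880
  landline: 58,800 × 35.1% = 20638.8
Estimated total = 44871.6 → 44,900.

44,900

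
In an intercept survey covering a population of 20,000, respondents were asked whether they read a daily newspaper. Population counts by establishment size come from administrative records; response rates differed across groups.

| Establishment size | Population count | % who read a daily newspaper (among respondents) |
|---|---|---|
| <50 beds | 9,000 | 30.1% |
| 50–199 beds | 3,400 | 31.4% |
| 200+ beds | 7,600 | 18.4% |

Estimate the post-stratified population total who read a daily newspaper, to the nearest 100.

Each cell contributes its population count × the respondent rate:
  <50 beds: 9,000 × 30.1% = 2709
  50–199 beds: 3,400 × 31.4% = 1067.6
  200+ beds: 7,600 × 18.4% = 1398.4
Estimated total = 5175 → 5,200.

5,200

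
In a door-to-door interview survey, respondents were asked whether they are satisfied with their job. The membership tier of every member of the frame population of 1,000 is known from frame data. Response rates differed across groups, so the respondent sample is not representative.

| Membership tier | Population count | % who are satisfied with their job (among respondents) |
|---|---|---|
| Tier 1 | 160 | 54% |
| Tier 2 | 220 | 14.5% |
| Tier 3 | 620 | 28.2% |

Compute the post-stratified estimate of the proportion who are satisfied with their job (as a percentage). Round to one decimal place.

Post-stratification weights by population share, not respondent share:
  Tier 1: (160/1,000) × 54 = 8.64
  Tier 2: (220/1,000) × 14.5 = 3.19
  Tier 3: (620/1,000) × 28.2 = 17.484
Post-stratified estimate = 29.314 → 29.3%.

29.3%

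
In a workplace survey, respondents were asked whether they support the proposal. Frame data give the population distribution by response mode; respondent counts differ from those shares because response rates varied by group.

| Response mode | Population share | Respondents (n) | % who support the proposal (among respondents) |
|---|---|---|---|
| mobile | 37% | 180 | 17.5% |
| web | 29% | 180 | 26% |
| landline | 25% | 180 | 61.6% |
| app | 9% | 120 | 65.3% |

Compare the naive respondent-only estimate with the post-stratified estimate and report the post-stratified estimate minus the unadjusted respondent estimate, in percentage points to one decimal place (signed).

-5.2 percentage points

Naive respondent-only estimate (weights = respondent counts):
  (180/660)×17.5 + (180/660)×26 + (180/660)×61.6 + (120/660)×65.3 = 40.5364%
Reweighting by population response mode shares:
  0.37×17.5 + 0.29×26 + 0.25×61.6 + 0.09×65.3 = 35.292%
Difference = 35.292 − 40.5364 = -5.2444 pp.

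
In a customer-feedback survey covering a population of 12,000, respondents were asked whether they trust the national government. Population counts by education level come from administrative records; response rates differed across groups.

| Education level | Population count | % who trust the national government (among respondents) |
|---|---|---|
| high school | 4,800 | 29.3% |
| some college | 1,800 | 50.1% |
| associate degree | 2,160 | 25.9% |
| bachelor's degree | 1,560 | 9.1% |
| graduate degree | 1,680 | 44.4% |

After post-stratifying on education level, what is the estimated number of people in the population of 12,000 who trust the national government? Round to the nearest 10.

Each cell contributes its population count × the respondent rate:
  high school: 4,800 × 29.3% = 1406.4
  some college: 1,800 × 50.1% = 901.8
  associate degree: 2,160 × 25.9% = 559.44
  bachelor's degree: 1,560 × 9.1% = 141.96
  graduate degree: 1,680 × 44.4% = 745.92
Estimated total = 3755.52 → 3,760.

3,760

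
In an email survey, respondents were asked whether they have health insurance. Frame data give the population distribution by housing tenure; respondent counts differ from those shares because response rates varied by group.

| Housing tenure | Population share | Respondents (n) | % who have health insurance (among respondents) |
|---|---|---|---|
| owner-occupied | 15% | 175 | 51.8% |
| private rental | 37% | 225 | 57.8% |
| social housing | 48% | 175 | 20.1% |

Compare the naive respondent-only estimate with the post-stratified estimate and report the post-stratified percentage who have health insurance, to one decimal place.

38.8%

Naive respondent-only estimate (weights = respondent counts):
  (175/575)×51.8 + (225/575)×57.8 + (175/575)×20.1 = 44.5%
Post-stratified estimate weights by population shares:
  0.15×51.8 + 0.37×57.8 + 0.48×20.1 = 38.804%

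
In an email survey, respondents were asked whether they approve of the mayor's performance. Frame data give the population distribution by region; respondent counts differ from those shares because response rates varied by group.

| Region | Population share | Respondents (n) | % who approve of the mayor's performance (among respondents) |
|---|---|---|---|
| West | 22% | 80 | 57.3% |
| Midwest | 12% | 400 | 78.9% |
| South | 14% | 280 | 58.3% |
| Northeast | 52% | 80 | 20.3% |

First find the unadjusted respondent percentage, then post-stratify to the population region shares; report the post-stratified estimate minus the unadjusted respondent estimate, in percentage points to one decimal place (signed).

Naive respondent-only estimate (weights = respondent counts):
  (80/840)×57.3 + (400/840)×78.9 + (280/840)×58.3 + (80/840)×20.3 = 64.3952%
Post-stratifying to population shares instead:
  0.22×57.3 + 0.12×78.9 + 0.14×58.3 + 0.52×20.3 = 40.792%
Difference = 40.792 − 64.3952 = -23.6032 pp.

-23.6 percentage points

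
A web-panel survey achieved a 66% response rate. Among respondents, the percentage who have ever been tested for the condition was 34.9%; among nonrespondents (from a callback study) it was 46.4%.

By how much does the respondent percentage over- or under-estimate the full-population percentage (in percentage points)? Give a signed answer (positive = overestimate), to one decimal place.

-3.9 percentage points

Nonresponse fraction = 1 − 0.66 = 0.34.
Bias = (nonresponse fraction) × (respondent percentage − nonrespondent percentage)
     = 0.34 × (34.9 − 46.4) = 0.34 × -11.5 = -3.91.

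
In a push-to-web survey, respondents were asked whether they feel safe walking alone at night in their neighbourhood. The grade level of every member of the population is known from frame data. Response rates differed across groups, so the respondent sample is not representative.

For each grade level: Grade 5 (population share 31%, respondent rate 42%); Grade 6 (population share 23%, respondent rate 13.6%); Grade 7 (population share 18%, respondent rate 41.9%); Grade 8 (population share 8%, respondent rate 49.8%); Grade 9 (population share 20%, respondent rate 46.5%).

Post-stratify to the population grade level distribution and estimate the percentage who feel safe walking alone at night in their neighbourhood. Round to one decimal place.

37.0%

Reweight to the known grade level distribution:
  Grade 5: 0.31 × 42 = 13.02
  Grade 6: 0.23 × 13.6 = 3.128
  Grade 7: 0.18 × 41.9 = 7.542
  Grade 8: 0.08 × 49.8 = 3.984
  Grade 9: 0.2 × 46.5 = 9.3
Post-stratified estimate = 36.974 → 37.0%.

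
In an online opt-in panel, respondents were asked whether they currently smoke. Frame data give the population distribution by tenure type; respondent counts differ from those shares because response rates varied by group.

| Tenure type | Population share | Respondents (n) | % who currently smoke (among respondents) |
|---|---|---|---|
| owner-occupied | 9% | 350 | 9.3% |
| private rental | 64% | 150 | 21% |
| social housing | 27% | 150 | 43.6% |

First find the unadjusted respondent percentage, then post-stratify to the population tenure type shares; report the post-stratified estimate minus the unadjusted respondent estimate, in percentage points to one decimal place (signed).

+6.1 percentage points

Unadjusted (pooled respondent) estimate weights by respondent counts:
  (350/650)×9.3 + (150/650)×21 + (150/650)×43.6 = 19.9154%
Post-stratified estimate weights by population shares:
  0.09×9.3 + 0.64×21 + 0.27×43.6 = 26.049%
Difference = 26.049 − 19.9154 = 6.1336 pp.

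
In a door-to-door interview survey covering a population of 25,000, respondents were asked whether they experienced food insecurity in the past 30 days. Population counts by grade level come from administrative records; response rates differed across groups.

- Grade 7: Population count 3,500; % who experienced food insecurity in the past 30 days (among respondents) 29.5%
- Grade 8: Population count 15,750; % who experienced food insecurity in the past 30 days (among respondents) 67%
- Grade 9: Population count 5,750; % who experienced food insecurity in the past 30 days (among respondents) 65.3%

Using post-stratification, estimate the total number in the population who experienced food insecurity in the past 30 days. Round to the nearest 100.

Each cell contributes its population count × the respondent rate:
  Grade 7: 3,500 × 29.5% = 1032.5
  Grade 8: 15,750 × 67% = 10552.5
  Grade 9: 5,750 × 65.3% = 3754.75
Estimated total = 15339.8 → 15,300.

15,300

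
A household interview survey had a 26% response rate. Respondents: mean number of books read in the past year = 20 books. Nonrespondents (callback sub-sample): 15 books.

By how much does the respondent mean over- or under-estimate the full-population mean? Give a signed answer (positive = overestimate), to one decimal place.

Nonresponse fraction = 1 − 0.26 = 0.74.
Bias = (nonresponse fraction) × (respondent mean − nonrespondent mean)
     = 0.74 × (20 − 15) = 0.74 × 5 = 3.7.

+3.7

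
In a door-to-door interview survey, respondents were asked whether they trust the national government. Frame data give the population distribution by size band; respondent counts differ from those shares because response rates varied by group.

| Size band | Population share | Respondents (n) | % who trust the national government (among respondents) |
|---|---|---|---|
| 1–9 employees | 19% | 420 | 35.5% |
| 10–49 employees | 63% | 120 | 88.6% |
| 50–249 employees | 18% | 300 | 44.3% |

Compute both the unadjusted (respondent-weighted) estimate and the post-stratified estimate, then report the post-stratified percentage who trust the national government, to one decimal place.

Naive respondent-only estimate (weights = respondent counts):
  (420/840)×35.5 + (120/840)×88.6 + (300/840)×44.3 = 46.2286%
Reweighting by population size band shares:
  0.19×35.5 + 0.63×88.6 + 0.18×44.3 = 70.537%

70.5%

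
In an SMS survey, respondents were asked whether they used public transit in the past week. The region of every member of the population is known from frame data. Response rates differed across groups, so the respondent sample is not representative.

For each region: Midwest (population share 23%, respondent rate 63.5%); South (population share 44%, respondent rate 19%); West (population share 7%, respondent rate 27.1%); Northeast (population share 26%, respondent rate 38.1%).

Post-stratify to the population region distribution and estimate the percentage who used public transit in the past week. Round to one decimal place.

Post-stratification weights by population share, not respondent share:
  Midwest: 0.23 × 63.5 = 14.605
  South: 0.44 × 19 = 8.36
  West: 0.07 × 27.1 = 1.897
  Northeast: 0.26 × 38.1 = 9.906
Post-stratified estimate = 34.768 → 34.8%.

34.8%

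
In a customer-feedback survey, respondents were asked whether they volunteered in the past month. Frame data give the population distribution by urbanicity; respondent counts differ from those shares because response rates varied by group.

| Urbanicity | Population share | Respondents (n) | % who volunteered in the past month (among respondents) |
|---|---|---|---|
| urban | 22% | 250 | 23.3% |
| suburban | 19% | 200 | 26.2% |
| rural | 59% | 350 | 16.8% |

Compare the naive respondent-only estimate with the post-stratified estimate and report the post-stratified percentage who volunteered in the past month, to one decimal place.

Naive respondent-only estimate (weights = respondent counts):
  (250/800)×23.3 + (200/800)×26.2 + (350/800)×16.8 = 21.1812%
Reweighting by population urbanicity shares:
  0.22×23.3 + 0.19×26.2 + 0.59×16.8 = 20.016%

20.0%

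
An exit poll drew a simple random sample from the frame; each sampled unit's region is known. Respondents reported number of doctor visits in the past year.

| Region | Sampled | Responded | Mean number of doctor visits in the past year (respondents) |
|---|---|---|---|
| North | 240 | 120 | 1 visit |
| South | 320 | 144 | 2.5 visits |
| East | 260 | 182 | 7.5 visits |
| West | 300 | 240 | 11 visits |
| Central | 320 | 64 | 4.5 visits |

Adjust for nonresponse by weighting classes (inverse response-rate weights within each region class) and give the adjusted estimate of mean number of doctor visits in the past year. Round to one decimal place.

Response rates by class: North 120/240 = 50%, South 144/320 = 45%, East 182/260 = 70%, West 240/300 = 80%, Central 64/320 = 20%.
Weighting each respondent by the inverse class response rate inflates each class back to its sampled size, so the class weight is n_sampled:
  North: 240 × 1 = 240
  South: 320 × 2.5 = 800
  East: 260 × 7.5 = 1950
  West: 300 × 11 = 3300
  Central: 320 × 4.5 = 1440
Adjusted estimate = 7730 / 1,440 = 5.36806 → 5.4.

5.4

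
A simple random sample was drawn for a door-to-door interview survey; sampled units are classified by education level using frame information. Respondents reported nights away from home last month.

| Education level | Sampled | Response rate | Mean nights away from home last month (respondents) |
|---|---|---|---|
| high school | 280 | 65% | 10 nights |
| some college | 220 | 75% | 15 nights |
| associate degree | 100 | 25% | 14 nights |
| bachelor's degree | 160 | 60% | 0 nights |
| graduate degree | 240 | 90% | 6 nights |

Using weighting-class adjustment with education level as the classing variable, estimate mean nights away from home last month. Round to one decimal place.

8.9

With weight = n_sampled/n_responded per class, the weighted class total is n_sampled:
  high school: 280 × 10 = 2800
  some college: 220 × 15 = 3300
  associate degree: 100 × 14 = 1400
  bachelor's degree: 160 × 0 = 0
  graduate degree: 240 × 6 = 1440
Adjusted estimate = 8940 / 1,000 = 8.94 → 8.9.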